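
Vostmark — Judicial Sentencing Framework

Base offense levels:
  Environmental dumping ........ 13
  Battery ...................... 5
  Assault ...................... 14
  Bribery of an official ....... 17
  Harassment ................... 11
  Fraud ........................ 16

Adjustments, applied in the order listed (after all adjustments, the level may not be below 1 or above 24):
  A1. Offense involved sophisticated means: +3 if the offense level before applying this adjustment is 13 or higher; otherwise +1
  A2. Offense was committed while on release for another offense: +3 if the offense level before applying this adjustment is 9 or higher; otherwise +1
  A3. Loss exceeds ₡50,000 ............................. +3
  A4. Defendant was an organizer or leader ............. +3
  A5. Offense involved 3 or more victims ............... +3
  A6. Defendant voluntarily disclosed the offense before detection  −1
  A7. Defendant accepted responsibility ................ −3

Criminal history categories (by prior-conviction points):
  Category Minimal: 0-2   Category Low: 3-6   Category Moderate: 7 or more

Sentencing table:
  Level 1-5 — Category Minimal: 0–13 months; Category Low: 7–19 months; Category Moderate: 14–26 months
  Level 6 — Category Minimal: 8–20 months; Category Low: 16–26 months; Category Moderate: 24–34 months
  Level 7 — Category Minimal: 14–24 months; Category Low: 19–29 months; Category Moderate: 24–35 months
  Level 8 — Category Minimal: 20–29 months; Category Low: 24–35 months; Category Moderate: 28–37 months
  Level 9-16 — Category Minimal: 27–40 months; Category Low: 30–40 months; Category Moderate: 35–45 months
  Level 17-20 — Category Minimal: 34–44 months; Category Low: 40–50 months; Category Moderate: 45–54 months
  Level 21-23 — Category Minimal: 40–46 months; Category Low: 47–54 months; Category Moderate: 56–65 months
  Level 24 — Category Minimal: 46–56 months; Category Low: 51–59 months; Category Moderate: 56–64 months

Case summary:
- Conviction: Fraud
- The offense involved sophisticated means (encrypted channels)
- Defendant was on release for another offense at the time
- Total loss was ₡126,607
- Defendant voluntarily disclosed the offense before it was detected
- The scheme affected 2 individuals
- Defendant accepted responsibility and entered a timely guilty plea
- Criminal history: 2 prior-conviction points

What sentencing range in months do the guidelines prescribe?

Base offense level for fraud: 16.
A1 applies (level before this adjustment is 16 ≥ 13, so +3): 16 + 3 = 19.
A2 applies (level before this adjustment is 19 ≥ 9, so +3): 19 + 3 = 22.
A3 applies: 22 + 3 = 25.
A6 applies: 25 − 1 = 24.
A7 applies: 24 − 3 = 21.
Final offense level: 21.
Criminal history: 2 prior points → Category Minimal (0-2).
Level 21 falls in the 21-23 band.
Grid: Level 21-23 × Category Minimal = 40-46 months.

40-46 months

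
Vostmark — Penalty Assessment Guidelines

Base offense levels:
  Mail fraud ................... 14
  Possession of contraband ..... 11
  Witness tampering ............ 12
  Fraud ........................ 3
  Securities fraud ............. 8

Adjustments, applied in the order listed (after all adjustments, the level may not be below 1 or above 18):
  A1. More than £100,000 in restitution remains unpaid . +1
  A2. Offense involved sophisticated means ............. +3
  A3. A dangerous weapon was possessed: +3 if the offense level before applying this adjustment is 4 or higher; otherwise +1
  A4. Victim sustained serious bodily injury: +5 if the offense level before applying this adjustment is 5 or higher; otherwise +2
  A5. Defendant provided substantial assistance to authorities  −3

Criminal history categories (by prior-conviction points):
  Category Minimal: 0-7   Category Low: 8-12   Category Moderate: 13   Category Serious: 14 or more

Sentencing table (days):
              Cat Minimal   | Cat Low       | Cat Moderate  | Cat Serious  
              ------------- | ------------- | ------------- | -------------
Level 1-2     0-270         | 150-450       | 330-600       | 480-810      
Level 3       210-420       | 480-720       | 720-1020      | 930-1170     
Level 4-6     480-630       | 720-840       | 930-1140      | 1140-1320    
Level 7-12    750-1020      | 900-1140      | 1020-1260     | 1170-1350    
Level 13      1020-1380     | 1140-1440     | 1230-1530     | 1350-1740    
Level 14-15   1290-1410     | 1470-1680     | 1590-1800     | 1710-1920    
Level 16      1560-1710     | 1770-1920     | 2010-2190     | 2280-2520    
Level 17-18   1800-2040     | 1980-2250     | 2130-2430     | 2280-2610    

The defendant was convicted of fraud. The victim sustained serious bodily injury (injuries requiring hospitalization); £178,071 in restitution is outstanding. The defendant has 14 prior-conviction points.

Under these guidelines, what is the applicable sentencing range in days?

Base offense level for fraud: 3.
A1 applies: 3 + 1 = 4.
A3 does not apply.
A4 applies (level before this adjustment is 4 < 5, so +2): 4 + 2 = 6.
A5 does not apply.
Final offense level: 6.
Criminal history: 14 prior points → Category Serious (14+).
Level 6 falls in the 4-6 band.
Grid: Level 4-6 × Category Serious = 1140-1320 days.

1140-1320 days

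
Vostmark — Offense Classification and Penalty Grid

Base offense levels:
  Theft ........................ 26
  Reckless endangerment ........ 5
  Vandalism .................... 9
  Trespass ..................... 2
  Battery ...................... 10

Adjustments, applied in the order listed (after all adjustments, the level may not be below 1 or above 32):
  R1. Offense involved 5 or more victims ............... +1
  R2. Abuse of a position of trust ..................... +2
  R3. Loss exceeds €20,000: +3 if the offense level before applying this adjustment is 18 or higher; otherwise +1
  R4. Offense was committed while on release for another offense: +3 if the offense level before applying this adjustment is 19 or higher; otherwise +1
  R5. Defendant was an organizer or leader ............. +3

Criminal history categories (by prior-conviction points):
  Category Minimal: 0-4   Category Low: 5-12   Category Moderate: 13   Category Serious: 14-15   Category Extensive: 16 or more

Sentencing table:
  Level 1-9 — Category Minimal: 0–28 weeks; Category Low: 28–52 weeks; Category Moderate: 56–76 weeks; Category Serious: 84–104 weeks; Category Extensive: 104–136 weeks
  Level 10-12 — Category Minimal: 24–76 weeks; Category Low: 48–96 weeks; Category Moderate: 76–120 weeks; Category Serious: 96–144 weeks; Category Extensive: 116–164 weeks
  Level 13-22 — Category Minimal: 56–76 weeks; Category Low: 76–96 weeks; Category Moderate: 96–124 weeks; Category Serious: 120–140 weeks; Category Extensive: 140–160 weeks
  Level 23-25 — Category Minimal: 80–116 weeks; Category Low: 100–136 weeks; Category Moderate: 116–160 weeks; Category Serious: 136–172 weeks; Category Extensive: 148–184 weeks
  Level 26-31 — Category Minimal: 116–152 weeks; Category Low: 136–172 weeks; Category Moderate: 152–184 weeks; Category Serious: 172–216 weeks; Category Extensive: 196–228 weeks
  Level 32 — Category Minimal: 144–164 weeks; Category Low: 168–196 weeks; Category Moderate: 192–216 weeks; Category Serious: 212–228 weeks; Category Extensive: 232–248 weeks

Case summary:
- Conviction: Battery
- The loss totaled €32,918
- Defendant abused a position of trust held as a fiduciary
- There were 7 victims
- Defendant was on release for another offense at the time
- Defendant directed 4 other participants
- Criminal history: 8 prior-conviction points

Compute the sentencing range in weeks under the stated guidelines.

76-96 weeks

Base offense level for battery: 10.
R1 applies: 10 + 1 = 11.
R2 applies: 11 + 2 = 13.
R3 applies (level before this adjustment is 13 < 18, so +1): 13 + 1 = 14.
R4 applies (level before this adjustment is 14 < 19, so +1): 14 + 1 = 15.
R5 applies: 15 + 3 = 18.
Final offense level: 18.
Criminal history: 8 prior points → Category Low (5-12).
Level 18 falls in the 13-22 band.
Grid: Level 13-22 × Category Low = 76-96 weeks.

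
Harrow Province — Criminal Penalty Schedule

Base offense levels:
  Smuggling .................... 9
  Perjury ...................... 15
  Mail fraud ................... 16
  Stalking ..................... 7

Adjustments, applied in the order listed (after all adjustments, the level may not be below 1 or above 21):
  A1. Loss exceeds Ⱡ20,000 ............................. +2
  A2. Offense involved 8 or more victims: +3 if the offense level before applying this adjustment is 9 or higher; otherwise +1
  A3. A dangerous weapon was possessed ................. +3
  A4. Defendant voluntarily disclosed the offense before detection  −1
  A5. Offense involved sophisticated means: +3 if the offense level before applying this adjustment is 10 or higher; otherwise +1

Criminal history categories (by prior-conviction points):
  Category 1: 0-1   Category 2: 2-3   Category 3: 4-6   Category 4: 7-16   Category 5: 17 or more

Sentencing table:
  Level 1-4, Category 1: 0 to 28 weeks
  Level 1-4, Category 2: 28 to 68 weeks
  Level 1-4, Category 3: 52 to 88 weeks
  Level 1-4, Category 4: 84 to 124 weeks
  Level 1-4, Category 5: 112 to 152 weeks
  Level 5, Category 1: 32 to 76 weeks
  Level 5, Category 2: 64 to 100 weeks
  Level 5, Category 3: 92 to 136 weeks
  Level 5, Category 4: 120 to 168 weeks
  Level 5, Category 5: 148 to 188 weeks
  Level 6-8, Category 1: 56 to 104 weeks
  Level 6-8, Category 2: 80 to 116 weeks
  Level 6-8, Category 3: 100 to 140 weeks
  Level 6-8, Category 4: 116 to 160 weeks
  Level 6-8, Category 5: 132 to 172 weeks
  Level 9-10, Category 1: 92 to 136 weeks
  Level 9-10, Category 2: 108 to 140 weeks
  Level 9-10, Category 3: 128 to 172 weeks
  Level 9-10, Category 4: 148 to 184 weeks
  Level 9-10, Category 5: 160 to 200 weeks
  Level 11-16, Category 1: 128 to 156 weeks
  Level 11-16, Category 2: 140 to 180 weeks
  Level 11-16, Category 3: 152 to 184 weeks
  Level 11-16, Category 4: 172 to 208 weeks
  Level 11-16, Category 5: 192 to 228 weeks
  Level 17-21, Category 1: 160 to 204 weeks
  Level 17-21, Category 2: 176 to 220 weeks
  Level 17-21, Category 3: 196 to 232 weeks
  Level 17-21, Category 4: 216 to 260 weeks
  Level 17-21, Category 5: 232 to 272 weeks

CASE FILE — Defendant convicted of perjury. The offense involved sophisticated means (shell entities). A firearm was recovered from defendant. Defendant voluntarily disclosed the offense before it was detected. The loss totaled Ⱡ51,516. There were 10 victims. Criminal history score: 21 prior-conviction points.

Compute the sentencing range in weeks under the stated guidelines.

Base offense level for perjury: 15.
A1 applies: 15 + 2 = 17.
A2 applies (level before this adjustment is 17 ≥ 9, so +3): 17 + 3 = 20.
A3 applies: 20 + 3 = 23.
A4 applies: 23 − 1 = 22.
A5 applies (level before this adjustment is 22 ≥ 10, so +3): 22 + 3 = 25.
Level 25 exceeds the maximum of 21; capped at 21.
Final offense level: 21.
Criminal history: 21 prior points → Category 5 (17+).
Level 21 falls in the 17-21 band.
Grid: Level 17-21 × Category 5 = 232-272 weeks.

232-272 weeks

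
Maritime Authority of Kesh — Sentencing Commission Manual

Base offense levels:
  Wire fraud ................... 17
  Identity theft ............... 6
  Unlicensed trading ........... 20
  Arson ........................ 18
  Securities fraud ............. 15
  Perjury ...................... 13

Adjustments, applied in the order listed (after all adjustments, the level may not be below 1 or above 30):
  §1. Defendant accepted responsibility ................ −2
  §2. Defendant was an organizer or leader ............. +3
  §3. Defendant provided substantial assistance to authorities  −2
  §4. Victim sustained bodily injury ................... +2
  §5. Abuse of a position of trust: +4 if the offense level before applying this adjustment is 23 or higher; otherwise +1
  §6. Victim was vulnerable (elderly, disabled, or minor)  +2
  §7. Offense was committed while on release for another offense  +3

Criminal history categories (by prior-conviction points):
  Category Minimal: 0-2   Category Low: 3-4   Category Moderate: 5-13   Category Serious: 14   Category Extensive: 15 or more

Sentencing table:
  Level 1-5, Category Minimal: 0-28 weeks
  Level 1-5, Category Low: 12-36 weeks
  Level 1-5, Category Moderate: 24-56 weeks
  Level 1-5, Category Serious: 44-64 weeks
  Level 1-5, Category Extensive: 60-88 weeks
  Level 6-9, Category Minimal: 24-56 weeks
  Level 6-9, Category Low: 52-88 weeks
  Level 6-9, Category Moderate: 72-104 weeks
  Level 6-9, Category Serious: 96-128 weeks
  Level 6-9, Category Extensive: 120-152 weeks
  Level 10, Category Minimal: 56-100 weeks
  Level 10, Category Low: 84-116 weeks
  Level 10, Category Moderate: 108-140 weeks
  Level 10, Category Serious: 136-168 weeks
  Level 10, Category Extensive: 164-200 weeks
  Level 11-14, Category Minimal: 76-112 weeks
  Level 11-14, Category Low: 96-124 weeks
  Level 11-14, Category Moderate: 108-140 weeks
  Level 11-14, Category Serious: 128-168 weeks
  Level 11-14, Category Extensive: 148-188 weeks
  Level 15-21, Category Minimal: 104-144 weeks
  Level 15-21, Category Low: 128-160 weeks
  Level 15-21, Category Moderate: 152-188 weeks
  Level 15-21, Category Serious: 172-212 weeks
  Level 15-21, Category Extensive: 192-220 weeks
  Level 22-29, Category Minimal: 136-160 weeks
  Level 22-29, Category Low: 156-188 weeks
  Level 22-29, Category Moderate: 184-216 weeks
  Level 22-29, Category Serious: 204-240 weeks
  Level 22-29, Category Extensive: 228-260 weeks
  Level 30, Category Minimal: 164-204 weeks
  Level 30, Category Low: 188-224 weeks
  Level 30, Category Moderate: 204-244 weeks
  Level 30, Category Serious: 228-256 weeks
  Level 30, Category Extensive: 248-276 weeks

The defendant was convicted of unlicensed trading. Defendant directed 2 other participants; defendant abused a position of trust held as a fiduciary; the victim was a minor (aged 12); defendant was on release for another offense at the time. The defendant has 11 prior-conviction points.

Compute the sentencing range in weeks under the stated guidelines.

Base offense level for unlicensed trading: 20.
§1 does not apply.
§2 applies: 20 + 3 = 23.
§3 does not apply.
§4 does not apply.
§5 applies (level before this adjustment is 23 ≥ 23, so +4): 23 + 4 = 27.
§6 applies: 27 + 2 = 29.
§7 applies: 29 + 3 = 32.
Level 32 exceeds the maximum of 30; capped at 30.
Final offense level: 30.
Criminal history: 11 prior points → Category Moderate (5-13).
Level 30 falls in the 30 band.
Grid: Level 30 × Category Moderate = 204-244 weeks.

204-244 weeks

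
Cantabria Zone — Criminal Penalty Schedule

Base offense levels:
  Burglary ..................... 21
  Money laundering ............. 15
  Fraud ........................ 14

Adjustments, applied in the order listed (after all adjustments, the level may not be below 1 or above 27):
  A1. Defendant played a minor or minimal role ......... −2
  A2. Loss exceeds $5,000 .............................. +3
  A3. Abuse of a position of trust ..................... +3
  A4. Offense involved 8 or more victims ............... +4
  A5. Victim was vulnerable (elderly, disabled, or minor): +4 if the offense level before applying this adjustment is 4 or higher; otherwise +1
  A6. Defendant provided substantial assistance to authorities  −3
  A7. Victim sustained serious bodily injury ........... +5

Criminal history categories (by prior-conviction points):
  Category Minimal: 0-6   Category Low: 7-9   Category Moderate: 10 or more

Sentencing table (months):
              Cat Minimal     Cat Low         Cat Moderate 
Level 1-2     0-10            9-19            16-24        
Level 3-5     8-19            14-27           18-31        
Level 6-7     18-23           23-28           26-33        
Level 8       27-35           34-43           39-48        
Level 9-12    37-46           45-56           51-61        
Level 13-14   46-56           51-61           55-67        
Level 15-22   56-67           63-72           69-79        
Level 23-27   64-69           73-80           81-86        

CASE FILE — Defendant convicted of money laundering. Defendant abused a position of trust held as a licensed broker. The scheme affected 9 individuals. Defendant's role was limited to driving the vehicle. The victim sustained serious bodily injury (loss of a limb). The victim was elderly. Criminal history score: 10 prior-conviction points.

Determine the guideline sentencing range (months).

81-86 months

Base offense level for money laundering: 15.
A1 applies: 15 − 2 = 13.
A3 applies: 13 + 3 = 16.
A4 applies: 16 + 4 = 20.
A5 applies (level before this adjustment is 20 ≥ 4, so +4): 20 + 4 = 24.
A7 applies: 24 + 5 = 29.
Level 29 exceeds the maximum of 27; capped at 27.
Final offense level: 27.
Criminal history: 10 prior points → Category Moderate (10+).
Level 27 falls in the 23-27 band.
Grid: Level 23-27 × Category Moderate = 81-86 months.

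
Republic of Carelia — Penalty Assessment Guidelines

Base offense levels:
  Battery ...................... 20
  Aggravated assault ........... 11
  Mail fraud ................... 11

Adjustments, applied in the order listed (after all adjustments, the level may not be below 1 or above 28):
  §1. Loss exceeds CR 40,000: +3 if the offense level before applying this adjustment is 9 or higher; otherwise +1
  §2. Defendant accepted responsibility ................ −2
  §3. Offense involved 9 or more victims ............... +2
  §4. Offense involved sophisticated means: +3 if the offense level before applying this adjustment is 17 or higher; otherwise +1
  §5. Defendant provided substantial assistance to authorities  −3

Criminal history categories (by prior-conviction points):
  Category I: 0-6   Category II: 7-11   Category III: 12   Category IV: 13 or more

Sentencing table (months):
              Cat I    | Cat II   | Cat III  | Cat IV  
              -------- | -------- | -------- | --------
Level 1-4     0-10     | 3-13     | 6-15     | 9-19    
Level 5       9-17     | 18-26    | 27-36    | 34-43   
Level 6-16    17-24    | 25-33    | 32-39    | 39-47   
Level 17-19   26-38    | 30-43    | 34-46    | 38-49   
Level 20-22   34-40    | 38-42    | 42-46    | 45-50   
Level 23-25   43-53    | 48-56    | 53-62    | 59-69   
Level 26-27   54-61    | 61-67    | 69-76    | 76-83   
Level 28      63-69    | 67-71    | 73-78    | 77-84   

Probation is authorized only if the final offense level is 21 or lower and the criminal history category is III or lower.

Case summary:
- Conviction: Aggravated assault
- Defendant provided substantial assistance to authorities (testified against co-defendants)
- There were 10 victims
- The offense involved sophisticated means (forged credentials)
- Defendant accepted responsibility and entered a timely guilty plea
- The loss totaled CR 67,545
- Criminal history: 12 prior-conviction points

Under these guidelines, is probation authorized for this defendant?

Yes

Base offense level for aggravated assault: 11.
§1 applies (level before this adjustment is 11 ≥ 9, so +3): 11 + 3 = 14.
§2 applies: 14 − 2 = 12.
§3 applies: 12 + 2 = 14.
§4 applies (level before this adjustment is 14 < 17, so +1): 14 + 1 = 15.
§5 applies: 15 − 3 = 12.
Final offense level: 12.
Criminal history: 12 prior points → Category III (12).
Level 12 falls in the 6-16 band.
Grid: Level 6-16 × Category III = 32-39 months.
Probation check: level 12 ≤ 21 and category III ≤ III → eligible.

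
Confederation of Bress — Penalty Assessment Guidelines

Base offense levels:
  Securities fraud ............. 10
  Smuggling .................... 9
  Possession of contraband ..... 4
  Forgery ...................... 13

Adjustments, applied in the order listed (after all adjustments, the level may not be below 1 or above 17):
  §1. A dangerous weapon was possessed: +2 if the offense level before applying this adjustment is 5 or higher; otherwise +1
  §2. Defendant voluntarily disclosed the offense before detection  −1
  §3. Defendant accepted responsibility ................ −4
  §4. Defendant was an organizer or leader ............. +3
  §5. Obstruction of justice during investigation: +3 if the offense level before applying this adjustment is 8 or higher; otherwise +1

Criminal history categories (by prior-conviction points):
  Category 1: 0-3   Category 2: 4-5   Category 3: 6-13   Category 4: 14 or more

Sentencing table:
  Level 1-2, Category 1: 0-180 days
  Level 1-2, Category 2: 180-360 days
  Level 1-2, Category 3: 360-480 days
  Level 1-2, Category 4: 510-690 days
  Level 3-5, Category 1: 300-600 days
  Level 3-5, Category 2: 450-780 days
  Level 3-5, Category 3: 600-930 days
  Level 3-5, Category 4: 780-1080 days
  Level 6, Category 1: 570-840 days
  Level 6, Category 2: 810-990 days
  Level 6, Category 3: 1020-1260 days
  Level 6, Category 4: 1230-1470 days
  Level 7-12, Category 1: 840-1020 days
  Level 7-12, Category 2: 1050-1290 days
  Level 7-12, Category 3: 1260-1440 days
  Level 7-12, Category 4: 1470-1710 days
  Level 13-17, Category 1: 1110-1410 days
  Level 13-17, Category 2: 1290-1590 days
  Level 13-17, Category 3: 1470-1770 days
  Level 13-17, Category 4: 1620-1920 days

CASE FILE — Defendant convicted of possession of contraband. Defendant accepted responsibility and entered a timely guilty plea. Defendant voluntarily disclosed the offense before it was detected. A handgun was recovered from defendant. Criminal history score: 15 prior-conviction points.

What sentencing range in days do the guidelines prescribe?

Base offense level for possession of contraband: 4.
§1 applies (level before this adjustment is 4 < 5, so +1): 4 + 1 = 5.
§2 applies: 5 − 1 = 4.
§3 applies: 4 − 4 = 0.
§4 does not apply.
§5 does not apply.
Level 0 is below the minimum of 1; floored at 1.
Final offense level: 1.
Criminal history: 15 prior points → Category 4 (14+).
Level 1 falls in the 1-2 band.
Grid: Level 1-2 × Category 4 = 510-690 days.

510-690 days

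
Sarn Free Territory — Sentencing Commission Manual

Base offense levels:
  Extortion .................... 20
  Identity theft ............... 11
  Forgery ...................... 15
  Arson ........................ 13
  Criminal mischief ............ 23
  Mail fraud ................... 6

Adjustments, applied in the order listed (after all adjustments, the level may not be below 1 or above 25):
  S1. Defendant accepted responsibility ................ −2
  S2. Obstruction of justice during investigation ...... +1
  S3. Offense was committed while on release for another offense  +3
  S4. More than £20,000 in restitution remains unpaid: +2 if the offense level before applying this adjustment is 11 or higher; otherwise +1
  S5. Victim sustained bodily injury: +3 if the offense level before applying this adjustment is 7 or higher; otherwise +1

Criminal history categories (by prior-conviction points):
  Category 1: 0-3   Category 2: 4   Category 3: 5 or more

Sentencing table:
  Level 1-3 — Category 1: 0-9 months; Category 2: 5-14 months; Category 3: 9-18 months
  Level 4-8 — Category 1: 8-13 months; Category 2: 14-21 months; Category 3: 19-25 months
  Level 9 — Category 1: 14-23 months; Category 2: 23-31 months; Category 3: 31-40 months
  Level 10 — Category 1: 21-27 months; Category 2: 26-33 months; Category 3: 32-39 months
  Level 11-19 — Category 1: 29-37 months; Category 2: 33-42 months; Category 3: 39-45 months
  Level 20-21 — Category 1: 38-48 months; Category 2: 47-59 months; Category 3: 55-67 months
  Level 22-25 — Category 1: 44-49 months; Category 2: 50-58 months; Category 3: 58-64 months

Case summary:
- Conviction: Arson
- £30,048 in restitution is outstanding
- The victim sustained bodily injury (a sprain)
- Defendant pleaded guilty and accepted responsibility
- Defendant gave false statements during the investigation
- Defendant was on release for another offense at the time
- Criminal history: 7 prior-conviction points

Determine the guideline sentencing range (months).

Base offense level for arson: 13.
S1 applies: 13 − 2 = 11.
S2 applies: 11 + 1 = 12.
S3 applies: 12 + 3 = 15.
S4 applies (level before this adjustment is 15 ≥ 11, so +2): 15 + 2 = 17.
S5 applies (level before this adjustment is 17 ≥ 7, so +3): 17 + 3 = 20.
Final offense level: 20.
Criminal history: 7 prior points → Category 3 (5+).
Level 20 falls in the 20-21 band.
Grid: Level 20-21 × Category 3 = 55-67 months.

55-67 months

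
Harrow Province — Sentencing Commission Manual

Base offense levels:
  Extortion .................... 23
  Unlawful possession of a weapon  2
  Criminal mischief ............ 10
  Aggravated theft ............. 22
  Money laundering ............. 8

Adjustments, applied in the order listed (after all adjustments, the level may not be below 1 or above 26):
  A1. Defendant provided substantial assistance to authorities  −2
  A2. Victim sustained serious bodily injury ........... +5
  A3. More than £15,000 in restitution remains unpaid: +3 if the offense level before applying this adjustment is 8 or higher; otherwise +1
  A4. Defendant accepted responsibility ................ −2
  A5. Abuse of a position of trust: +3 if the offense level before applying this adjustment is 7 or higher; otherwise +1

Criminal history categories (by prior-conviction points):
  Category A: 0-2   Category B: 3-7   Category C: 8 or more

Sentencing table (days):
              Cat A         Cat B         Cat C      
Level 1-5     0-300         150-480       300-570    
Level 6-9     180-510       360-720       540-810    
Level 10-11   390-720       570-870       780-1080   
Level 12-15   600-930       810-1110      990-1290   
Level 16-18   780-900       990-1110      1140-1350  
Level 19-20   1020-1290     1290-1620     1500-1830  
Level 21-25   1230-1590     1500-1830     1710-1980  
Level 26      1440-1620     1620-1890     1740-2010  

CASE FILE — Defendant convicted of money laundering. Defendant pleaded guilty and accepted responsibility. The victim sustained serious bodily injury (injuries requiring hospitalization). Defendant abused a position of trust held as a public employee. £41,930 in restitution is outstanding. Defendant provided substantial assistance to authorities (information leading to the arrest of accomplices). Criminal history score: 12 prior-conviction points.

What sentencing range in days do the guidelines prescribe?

Base offense level for money laundering: 8.
A1 applies: 8 − 2 = 6.
A2 applies: 6 + 5 = 11.
A3 applies (level before this adjustment is 11 ≥ 8, so +3): 11 + 3 = 14.
A4 applies: 14 − 2 = 12.
A5 applies (level before this adjustment is 12 ≥ 7, so +3): 12 + 3 = 15.
Final offense level: 15.
Criminal history: 12 prior points → Category C (8+).
Level 15 falls in the 12-15 band.
Grid: Level 12-15 × Category C = 990-1290 days.

990-1290 days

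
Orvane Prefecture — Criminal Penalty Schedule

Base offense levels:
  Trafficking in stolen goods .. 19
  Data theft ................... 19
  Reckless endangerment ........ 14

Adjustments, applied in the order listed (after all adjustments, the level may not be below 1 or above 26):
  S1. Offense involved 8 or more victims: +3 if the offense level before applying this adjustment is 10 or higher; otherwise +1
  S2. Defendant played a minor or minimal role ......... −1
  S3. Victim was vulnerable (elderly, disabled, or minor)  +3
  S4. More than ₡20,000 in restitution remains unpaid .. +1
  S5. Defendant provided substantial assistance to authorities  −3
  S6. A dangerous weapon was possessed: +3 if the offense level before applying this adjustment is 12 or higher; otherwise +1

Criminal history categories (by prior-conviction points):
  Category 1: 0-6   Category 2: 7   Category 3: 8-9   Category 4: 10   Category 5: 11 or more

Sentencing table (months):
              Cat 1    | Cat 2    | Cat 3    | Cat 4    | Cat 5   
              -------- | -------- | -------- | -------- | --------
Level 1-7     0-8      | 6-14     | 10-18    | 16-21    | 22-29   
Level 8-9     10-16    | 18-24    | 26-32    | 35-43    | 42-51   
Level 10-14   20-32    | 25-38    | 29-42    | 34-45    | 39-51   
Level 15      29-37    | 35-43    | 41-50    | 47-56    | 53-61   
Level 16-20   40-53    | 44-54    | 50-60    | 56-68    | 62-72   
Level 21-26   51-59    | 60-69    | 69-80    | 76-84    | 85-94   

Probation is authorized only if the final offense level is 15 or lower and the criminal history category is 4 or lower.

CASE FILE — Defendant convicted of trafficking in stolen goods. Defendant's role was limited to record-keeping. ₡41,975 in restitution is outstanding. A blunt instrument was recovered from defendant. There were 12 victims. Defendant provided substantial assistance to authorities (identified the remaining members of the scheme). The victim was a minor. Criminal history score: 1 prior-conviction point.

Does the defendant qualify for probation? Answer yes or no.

Base offense level for trafficking in stolen goods: 19.
S1 applies (level before this adjustment is 19 ≥ 10, so +3): 19 + 3 = 22.
S2 applies: 22 − 1 = 21.
S3 applies: 21 + 3 = 24.
S4 applies: 24 + 1 = 25.
S5 applies: 25 − 3 = 22.
S6 applies (level before this adjustment is 22 ≥ 12, so +3): 22 + 3 = 25.
Final offense level: 25.
Criminal history: 1 prior point → Category 1 (0-6).
Level 25 falls in the 21-26 band.
Grid: Level 21-26 × Category 1 = 51-59 months.
Probation check: level 25 > 15 and category 1 ≤ 4 → not eligible.

No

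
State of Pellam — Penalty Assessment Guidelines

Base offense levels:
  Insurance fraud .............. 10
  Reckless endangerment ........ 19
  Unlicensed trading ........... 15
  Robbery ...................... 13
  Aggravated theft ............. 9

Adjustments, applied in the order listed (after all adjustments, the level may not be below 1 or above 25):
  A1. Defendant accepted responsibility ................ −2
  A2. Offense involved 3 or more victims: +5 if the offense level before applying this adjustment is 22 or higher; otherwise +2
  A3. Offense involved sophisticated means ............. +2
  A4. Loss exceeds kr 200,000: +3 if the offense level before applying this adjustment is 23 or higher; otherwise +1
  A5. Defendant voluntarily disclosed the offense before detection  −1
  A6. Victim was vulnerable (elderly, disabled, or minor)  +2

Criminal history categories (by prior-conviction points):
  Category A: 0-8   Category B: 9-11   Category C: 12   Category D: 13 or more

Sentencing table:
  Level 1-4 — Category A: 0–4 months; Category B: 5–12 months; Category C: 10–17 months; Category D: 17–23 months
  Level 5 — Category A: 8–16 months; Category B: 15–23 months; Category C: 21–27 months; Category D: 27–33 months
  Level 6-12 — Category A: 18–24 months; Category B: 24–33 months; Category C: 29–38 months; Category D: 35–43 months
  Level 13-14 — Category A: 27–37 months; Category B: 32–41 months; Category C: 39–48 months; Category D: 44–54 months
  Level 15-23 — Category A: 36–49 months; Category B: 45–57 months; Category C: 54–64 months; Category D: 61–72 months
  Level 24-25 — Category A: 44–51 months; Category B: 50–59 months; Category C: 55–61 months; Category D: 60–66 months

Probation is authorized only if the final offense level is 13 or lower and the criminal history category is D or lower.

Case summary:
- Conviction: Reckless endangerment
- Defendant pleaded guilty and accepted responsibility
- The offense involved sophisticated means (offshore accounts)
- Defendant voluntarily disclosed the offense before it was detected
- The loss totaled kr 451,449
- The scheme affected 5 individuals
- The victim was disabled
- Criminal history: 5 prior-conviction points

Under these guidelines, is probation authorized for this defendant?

Base offense level for reckless endangerment: 19.
A1 applies: 19 − 2 = 17.
A2 applies (level before this adjustment is 17 < 22, so +2): 17 + 2 = 19.
A3 applies: 19 + 2 = 21.
A4 applies (level before this adjustment is 21 < 23, so +1): 21 + 1 = 22.
A5 applies: 22 − 1 = 21.
A6 applies: 21 + 2 = 23.
Final offense level: 23.
Criminal history: 5 prior points → Category A (0-8).
Level 23 falls in the 15-23 band.
Grid: Level 15-23 × Category A = 36-49 months.
Probation check: level 23 > 13 and category A ≤ D → not eligible.

No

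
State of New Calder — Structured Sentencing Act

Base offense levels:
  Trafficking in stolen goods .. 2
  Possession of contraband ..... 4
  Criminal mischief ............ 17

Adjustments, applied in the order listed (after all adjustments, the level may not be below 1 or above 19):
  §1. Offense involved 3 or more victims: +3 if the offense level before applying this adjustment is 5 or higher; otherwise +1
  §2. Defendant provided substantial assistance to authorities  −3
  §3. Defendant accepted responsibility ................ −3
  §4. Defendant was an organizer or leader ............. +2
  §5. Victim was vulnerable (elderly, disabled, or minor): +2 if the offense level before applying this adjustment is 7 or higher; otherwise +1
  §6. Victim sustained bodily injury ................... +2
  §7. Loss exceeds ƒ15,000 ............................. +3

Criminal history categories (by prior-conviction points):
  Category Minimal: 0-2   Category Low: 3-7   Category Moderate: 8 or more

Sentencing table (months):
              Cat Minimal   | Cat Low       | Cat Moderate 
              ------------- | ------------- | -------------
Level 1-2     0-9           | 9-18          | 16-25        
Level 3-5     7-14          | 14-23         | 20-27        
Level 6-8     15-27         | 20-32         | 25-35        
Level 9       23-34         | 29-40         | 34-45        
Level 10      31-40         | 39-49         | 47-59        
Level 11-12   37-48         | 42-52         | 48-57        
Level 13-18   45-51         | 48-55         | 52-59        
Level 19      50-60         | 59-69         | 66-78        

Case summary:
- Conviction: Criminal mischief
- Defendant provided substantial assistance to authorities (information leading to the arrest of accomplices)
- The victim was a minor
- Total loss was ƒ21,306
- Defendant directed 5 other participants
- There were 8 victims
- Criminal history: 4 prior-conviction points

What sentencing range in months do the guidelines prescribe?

Base offense level for criminal mischief: 17.
§1 applies (level before this adjustment is 17 ≥ 5, so +3): 17 + 3 = 20.
§2 applies: 20 − 3 = 17.
§4 applies: 17 + 2 = 19.
§5 applies (level before this adjustment is 19 ≥ 7, so +2): 19 + 2 = 21.
§7 applies: 21 + 3 = 24.
Level 24 exceeds the maximum of 19; capped at 19.
Final offense level: 19.
Criminal history: 4 prior points → Category Low (3-7).
Level 19 falls in the 19 band.
Grid: Level 19 × Category Low = 59-69 months.

59-69 months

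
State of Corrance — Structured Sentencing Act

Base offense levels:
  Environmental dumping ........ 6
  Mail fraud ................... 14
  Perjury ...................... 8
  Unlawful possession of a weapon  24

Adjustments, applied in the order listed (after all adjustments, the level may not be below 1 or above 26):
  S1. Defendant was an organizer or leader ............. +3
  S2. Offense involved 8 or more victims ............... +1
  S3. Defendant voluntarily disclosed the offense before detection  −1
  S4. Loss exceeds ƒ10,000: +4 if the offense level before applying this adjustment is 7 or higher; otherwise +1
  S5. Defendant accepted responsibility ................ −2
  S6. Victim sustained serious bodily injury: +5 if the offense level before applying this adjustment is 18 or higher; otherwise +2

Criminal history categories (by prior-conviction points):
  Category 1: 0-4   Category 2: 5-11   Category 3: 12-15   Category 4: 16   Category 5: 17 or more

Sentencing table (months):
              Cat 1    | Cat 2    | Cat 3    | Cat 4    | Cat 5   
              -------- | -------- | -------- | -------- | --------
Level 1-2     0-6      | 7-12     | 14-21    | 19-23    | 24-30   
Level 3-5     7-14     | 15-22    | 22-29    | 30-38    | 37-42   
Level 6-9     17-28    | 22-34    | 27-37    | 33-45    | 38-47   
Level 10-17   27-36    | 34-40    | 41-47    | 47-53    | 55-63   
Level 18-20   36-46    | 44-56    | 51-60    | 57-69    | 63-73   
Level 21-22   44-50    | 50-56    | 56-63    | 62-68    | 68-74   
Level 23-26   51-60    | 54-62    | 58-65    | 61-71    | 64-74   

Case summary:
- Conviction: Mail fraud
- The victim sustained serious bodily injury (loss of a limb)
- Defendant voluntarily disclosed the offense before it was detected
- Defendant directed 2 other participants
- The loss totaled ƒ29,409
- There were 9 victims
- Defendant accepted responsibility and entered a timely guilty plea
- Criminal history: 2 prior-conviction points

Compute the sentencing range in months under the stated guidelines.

Base offense level for mail fraud: 14.
S1 applies: 14 + 3 = 17.
S2 applies: 17 + 1 = 18.
S3 applies: 18 − 1 = 17.
S4 applies (level before this adjustment is 17 ≥ 7, so +4): 17 + 4 = 21.
S5 applies: 21 − 2 = 19.
S6 applies (level before this adjustment is 19 ≥ 18, so +5): 19 + 5 = 24.
Final offense level: 24.
Criminal history: 2 prior points → Category 1 (0-4).
Level 24 falls in the 23-26 band.
Grid: Level 23-26 × Category 1 = 51-60 months.

51-60 months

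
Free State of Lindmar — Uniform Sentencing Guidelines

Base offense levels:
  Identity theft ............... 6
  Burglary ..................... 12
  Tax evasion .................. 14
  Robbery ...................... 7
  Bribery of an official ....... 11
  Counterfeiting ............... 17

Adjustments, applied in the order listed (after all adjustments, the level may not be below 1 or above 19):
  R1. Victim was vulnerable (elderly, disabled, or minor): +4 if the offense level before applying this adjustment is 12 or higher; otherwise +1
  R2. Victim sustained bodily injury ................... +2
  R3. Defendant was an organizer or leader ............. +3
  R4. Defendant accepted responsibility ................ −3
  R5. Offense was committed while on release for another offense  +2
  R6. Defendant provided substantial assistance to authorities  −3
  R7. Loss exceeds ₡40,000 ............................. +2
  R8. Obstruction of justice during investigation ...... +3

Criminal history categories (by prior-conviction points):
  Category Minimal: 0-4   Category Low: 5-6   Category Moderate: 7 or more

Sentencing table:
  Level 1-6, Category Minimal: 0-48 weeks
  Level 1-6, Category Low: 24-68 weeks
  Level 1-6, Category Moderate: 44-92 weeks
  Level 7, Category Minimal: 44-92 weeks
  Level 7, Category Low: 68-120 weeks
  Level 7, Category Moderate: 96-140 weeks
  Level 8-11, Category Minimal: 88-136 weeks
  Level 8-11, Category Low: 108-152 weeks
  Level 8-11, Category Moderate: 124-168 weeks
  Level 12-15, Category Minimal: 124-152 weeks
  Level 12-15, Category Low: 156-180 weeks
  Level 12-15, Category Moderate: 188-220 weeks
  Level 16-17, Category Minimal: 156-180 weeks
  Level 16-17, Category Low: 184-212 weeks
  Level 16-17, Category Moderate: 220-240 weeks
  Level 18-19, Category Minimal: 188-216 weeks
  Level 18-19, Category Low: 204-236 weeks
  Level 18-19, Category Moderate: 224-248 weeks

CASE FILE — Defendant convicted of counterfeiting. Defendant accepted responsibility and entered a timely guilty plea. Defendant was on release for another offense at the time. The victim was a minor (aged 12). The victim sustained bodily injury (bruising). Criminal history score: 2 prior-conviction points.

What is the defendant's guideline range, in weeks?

Base offense level for counterfeiting: 17.
R1 applies (level before this adjustment is 17 ≥ 12, so +4): 17 + 4 = 21.
R2 applies: 21 + 2 = 23.
R4 applies: 23 − 3 = 20.
R5 applies: 20 + 2 = 22.
R7 does not apply.
Level 22 exceeds the maximum of 19; capped at 19.
Final offense level: 19.
Criminal history: 2 prior points → Category Minimal (0-4).
Level 19 falls in the 18-19 band.
Grid: Level 18-19 × Category Minimal = 188-216 weeks.

188-216 weeks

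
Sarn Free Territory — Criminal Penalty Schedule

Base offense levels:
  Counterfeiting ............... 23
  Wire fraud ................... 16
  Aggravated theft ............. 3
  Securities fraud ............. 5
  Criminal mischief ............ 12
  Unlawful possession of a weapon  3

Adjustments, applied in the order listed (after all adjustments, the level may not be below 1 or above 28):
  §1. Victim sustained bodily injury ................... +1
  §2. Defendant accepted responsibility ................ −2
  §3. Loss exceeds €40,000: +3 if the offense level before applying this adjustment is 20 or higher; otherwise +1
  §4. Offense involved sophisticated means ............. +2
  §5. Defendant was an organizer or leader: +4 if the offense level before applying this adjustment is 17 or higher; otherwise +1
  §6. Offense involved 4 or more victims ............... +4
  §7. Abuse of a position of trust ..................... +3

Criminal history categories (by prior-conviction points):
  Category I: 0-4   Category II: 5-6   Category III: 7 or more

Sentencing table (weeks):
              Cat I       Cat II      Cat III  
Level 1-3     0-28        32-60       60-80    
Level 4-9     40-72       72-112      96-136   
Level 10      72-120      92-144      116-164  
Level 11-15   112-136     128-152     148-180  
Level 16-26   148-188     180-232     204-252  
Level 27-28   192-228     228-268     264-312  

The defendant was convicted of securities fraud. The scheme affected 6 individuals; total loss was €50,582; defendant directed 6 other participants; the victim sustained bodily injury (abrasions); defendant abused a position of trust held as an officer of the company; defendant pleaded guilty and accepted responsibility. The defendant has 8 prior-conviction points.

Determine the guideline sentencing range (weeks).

148-180 weeks

Base offense level for securities fraud: 5.
§1 applies: 5 + 1 = 6.
§2 applies: 6 − 2 = 4.
§3 applies (level before this adjustment is 4 < 20, so +1): 4 + 1 = 5.
§5 applies (level before this adjustment is 5 < 17, so +1): 5 + 1 = 6.
§6 applies: 6 + 4 = 10.
§7 applies: 10 + 3 = 13.
Final offense level: 13.
Criminal history: 8 prior points → Category III (7+).
Level 13 falls in the 11-15 band.
Grid: Level 11-15 × Category III = 148-180 weeks.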